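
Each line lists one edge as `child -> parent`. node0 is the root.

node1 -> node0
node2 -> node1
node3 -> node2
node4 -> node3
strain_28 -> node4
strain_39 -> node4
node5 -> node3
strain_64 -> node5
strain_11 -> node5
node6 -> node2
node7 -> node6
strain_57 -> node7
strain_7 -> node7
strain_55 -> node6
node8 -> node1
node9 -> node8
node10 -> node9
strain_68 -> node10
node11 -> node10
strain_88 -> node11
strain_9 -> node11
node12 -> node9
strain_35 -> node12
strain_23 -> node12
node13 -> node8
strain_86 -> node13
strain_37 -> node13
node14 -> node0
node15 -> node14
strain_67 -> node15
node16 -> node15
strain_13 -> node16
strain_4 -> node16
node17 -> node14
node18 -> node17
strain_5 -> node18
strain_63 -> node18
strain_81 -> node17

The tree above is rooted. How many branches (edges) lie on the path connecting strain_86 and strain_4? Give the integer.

8

The MRCA of strain_86 and strain_4 is the root of the tree.
From strain_86 up to that node: 4 branches. From strain_4 up to the same node: 4 branches. Total: 4 + 4 = 8.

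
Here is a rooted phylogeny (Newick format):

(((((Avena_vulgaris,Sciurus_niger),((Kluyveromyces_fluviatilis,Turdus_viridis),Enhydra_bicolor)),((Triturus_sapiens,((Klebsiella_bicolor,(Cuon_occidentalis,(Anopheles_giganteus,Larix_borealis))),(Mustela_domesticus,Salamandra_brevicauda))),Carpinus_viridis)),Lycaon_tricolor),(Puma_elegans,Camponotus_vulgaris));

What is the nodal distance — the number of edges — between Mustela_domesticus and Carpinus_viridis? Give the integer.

5

The MRCA of Mustela_domesticus and Carpinus_viridis is the node subtending ((Triturus_sapiens,((Klebsiella_bicolor,(Cuon_occidentalis,(Anopheles_giganteus,Larix_borealis))),(Mustela_domesticus,Salamandra_brevicauda))),Carpinus_viridis).
From Mustela_domesticus up to that node: 4 branches. From Carpinus_viridis up to the same node: 1 branch. Total: 4 + 1 = 5.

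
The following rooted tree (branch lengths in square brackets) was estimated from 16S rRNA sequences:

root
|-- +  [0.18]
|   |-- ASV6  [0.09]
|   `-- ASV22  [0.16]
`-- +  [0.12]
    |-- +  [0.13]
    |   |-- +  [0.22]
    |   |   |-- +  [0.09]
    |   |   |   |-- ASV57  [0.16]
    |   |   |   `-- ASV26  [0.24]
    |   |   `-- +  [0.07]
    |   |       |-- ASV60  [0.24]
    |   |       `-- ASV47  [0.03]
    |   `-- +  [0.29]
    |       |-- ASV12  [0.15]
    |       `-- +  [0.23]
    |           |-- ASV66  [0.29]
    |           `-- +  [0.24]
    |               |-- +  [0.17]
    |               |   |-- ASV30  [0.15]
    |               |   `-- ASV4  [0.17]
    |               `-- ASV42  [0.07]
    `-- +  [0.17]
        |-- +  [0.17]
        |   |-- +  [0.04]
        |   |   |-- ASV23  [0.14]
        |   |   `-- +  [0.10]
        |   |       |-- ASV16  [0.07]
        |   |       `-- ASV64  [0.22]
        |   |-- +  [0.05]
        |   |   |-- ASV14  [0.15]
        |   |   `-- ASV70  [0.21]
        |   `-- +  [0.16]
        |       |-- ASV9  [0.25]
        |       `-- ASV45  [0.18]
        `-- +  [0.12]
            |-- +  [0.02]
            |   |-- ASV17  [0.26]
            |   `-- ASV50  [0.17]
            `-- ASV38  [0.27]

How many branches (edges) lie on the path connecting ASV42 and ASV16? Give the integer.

The MRCA of ASV42 and ASV16 is the node subtending ((((ASV57,ASV26),(ASV60,ASV47)),(ASV12,(ASV66,((ASV30,ASV4),ASV42)))),(((ASV23,(ASV16,ASV64)),(ASV14,ASV70),(ASV9,ASV45)),((ASV17,ASV50),ASV38))).
From ASV42 up to that node: 5 branches. From ASV16 up to the same node: 5 branches. Total: 5 + 5 = 10.

10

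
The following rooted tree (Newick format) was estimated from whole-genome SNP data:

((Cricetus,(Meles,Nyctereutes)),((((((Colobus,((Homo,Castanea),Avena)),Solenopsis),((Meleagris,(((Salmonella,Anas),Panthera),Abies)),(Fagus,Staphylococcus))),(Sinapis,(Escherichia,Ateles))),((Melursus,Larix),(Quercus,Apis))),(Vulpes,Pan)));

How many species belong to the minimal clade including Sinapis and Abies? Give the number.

15

The MRCA of Sinapis and Abies is the node subtending ((((Colobus,((Homo,Castanea),Avena)),Solenopsis),((Meleagris,(((Salmonella,Anas),Panthera),Abies)),(Fagus,Staphylococcus))),(Sinapis,(Escherichia,Ateles))).
That clade contains 15 terminal taxa: Abies, Anas, Ateles, Avena, Castanea, Colobus, Escherichia, Fagus, Homo, Meleagris, Panthera, Salmonella, Sinapis, Solenopsis, Staphylococcus.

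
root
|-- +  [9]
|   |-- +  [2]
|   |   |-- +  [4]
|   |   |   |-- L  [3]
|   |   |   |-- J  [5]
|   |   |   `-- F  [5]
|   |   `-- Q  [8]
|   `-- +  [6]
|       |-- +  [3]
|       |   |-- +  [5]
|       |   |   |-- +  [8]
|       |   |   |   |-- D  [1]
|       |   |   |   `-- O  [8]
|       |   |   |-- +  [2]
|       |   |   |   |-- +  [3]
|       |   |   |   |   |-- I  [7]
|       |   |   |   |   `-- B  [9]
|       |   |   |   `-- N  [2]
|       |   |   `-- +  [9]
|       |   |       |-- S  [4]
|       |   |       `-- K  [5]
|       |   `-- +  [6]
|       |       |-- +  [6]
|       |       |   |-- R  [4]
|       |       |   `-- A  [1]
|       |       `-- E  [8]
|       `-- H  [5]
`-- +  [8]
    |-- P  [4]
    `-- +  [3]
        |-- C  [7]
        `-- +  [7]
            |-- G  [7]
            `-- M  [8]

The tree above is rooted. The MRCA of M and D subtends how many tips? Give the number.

19

The MRCA of M and D is the root, so the clade is the entire tree.
That clade contains 19 terminal taxa: A, B, C, D, E, F, G, H, I, J, K, L, M, N, O, P, Q, R, S.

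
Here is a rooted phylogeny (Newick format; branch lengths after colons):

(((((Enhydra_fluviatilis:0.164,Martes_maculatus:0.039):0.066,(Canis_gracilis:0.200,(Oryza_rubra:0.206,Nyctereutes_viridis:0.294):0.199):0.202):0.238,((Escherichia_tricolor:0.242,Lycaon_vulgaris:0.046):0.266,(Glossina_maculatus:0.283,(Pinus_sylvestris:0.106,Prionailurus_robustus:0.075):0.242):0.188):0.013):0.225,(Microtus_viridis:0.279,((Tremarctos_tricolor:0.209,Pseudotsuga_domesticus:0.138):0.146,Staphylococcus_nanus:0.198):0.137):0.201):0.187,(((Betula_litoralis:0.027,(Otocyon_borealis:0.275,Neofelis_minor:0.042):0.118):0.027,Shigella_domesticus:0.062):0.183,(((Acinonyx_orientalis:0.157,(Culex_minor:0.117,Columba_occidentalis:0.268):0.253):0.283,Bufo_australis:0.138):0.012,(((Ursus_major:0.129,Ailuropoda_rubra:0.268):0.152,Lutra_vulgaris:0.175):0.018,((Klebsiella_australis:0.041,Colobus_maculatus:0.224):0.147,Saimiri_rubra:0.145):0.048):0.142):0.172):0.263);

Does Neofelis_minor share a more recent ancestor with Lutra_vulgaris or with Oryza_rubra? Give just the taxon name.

Lutra_vulgaris

The MRCA of Neofelis_minor and Lutra_vulgaris subtends (((Betula_litoralis,(Otocyon_borealis,Neofelis_minor)),Shigella_domesticus),(((Acinonyx_orientalis,(Culex_minor,Columba_occidentalis)),Bufo_australis),(((Ursus_major,Ailuropoda_rubra),Lutra_vulgaris),((Klebsiella_australis,Colobus_maculatus),Saimiri_rubra)))) (14 taxa).
The MRCA of Neofelis_minor and Oryza_rubra is the root, subtending the entire tree (28 taxa).
The first is nested inside the second, so Neofelis_minor shares a more recent common ancestor with Lutra_vulgaris.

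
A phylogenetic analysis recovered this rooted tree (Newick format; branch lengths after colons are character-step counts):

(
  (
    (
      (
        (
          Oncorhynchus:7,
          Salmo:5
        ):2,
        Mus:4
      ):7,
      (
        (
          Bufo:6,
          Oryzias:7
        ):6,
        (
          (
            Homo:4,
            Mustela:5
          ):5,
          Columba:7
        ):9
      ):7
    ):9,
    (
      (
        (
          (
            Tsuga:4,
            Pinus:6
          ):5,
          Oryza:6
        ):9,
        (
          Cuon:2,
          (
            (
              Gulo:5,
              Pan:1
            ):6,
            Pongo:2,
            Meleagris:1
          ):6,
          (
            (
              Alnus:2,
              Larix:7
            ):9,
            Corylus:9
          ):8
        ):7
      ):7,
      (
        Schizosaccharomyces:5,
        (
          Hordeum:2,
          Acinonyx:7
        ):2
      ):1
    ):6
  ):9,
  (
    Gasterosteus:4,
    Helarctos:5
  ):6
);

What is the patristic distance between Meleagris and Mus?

47

The path runs Meleagris → … → MRCA → … → Mus; the MRCA is the node subtending ((((Oncorhynchus,Salmo),Mus),((Bufo,Oryzias),((Homo,Mustela),Columba))),((((Tsuga,Pinus),Oryza),(Cuon,((Gulo,Pan),Pongo,Meleagris),((Alnus,Larix),Corylus))),(Schizosaccharomyces,(Hordeum,Acinonyx)))).
Branch lengths along that path: 1 + 6 + 7 + 7 + 6 + 9 + 7 + 4 = 47.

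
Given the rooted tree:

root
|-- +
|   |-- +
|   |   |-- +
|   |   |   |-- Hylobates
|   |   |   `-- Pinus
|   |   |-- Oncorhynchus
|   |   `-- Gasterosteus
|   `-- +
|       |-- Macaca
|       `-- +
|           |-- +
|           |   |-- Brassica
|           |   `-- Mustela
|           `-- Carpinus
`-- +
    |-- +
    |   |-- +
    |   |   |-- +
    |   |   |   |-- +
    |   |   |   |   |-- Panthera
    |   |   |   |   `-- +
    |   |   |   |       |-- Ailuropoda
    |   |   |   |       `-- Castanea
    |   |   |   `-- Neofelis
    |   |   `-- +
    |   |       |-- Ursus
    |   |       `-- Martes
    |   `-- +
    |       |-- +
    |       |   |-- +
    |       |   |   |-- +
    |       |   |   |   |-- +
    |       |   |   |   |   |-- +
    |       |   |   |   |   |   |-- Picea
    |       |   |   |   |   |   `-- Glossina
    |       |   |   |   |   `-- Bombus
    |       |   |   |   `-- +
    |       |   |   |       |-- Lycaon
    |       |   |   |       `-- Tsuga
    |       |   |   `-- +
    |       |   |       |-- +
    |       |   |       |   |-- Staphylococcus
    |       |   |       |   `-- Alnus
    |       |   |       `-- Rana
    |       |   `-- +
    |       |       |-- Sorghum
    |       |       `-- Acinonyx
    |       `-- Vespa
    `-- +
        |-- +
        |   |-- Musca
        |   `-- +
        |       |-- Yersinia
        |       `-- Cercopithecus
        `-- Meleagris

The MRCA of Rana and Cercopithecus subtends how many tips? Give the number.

The MRCA of Rana and Cercopithecus is the node subtending (((((Panthera,(Ailuropoda,Castanea)),Neofelis),(Ursus,Martes)),((((((Picea,Glossina),Bombus),(Lycaon,Tsuga)),((Staphylococcus,Alnus),Rana)),(Sorghum,Acinonyx)),Vespa)),((Musca,(Yersinia,Cercopithecus)),Meleagris)).
That clade contains 21 terminal taxa: Acinonyx, Ailuropoda, Alnus, Bombus, Castanea, Cercopithecus, Glossina, Lycaon, Martes, Meleagris, Musca, Neofelis, Panthera, Picea, Rana, Sorghum, Staphylococcus, Tsuga, Ursus, Vespa, Yersinia.

21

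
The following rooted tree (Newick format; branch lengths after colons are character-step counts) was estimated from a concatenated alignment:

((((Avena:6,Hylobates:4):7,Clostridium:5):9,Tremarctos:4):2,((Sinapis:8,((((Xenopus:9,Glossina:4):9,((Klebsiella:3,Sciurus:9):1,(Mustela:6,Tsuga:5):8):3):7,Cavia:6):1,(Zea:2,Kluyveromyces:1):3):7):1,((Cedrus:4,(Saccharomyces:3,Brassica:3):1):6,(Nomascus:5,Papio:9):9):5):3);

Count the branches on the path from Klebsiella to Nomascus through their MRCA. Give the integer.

The MRCA of Klebsiella and Nomascus is the node subtending ((Sinapis,((((Xenopus,Glossina),((Klebsiella,Sciurus),(Mustela,Tsuga))),Cavia),(Zea,Kluyveromyces))),((Cedrus,(Saccharomyces,Brassica)),(Nomascus,Papio))).
From Klebsiella up to that node: 7 branches. From Nomascus up to the same node: 3 branches. Total: 7 + 3 = 10.

10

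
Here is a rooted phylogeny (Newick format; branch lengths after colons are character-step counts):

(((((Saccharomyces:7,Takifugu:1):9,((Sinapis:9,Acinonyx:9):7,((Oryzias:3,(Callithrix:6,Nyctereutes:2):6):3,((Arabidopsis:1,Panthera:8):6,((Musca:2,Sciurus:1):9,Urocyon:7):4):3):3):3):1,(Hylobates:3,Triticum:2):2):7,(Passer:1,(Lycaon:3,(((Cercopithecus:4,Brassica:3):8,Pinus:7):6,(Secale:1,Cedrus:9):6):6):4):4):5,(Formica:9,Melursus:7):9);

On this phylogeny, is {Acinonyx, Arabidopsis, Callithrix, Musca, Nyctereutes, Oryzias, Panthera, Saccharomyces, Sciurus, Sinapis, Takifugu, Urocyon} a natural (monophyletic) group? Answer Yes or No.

Yes

The most recent common ancestor of these taxa subtends ((Saccharomyces,Takifugu),((Sinapis,Acinonyx),((Oryzias,(Callithrix,Nyctereutes)),((Arabidopsis,Panthera),((Musca,Sciurus),Urocyon))))).
That clade has exactly 12 tips — every listed taxon and nothing else — so the group is monophyletic.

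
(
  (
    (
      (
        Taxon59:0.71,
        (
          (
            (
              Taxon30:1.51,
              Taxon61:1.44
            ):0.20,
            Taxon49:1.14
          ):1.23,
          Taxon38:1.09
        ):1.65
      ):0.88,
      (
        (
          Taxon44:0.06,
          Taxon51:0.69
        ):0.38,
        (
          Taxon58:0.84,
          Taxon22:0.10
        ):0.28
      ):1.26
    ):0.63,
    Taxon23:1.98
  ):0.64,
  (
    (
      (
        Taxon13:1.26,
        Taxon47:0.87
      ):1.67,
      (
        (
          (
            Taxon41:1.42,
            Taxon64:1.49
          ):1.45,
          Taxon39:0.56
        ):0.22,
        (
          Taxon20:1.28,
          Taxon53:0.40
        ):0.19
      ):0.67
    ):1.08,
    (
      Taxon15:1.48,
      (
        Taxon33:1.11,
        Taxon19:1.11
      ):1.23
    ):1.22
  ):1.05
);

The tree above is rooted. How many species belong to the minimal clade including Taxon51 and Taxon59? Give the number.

9

The MRCA of Taxon51 and Taxon59 is the node subtending ((Taxon59,(((Taxon30,Taxon61),Taxon49),Taxon38)),((Taxon44,Taxon51),(Taxon58,Taxon22))).
That clade contains 9 terminal taxa: Taxon22, Taxon30, Taxon38, Taxon44, Taxon49, Taxon51, Taxon58, Taxon59, Taxon61.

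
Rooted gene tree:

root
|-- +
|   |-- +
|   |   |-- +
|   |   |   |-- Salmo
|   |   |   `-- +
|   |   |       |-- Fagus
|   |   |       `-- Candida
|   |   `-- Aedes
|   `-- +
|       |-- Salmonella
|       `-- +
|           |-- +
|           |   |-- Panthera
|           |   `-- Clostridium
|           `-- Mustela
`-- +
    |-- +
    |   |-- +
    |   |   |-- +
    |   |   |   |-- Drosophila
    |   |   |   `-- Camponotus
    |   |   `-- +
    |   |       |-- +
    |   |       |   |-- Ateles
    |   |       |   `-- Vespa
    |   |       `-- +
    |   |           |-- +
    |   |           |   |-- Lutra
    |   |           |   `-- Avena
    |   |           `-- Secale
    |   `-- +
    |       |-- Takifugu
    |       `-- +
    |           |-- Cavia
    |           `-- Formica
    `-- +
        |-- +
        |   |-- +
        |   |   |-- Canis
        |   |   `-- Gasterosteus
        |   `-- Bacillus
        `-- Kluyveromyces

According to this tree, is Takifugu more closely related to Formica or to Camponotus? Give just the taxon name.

The MRCA of Takifugu and Formica subtends (Takifugu,(Cavia,Formica)) (3 taxa).
The MRCA of Takifugu and Camponotus subtends (((Drosophila,Camponotus),((Ateles,Vespa),((Lutra,Avena),Secale))),(Takifugu,(Cavia,Formica))) (10 taxa).
The first is nested inside the second, so Takifugu shares a more recent common ancestor with Formica.

Formica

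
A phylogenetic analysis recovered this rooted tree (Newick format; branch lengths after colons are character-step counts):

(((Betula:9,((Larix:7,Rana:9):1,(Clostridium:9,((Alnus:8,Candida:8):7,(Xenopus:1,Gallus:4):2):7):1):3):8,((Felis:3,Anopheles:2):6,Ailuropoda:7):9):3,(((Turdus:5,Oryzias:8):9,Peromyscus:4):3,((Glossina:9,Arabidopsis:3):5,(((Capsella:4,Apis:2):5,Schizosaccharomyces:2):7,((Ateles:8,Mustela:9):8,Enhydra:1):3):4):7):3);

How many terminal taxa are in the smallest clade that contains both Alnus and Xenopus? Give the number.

4

The MRCA of Alnus and Xenopus is the node subtending ((Alnus,Candida),(Xenopus,Gallus)).
That clade contains 4 terminal taxa: Alnus, Candida, Gallus, Xenopus.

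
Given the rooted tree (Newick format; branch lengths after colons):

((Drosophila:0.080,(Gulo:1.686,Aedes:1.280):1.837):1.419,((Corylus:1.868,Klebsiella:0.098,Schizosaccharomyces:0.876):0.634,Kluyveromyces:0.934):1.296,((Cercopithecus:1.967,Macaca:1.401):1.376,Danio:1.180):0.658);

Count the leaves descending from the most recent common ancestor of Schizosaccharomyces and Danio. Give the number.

10

The MRCA of Schizosaccharomyces and Danio is the root, so the clade is the entire tree.
That clade contains 10 terminal taxa: Aedes, Cercopithecus, Corylus, Danio, Drosophila, Gulo, Klebsiella, Kluyveromyces, Macaca, Schizosaccharomyces.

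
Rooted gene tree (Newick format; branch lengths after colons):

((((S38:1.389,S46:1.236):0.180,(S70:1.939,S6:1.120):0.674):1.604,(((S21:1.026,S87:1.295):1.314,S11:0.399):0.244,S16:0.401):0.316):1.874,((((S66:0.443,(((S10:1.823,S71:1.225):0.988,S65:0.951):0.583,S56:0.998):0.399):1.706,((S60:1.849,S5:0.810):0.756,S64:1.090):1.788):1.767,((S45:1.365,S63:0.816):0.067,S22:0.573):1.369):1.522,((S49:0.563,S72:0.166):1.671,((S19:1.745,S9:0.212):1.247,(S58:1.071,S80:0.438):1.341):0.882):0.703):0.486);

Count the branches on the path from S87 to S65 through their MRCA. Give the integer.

12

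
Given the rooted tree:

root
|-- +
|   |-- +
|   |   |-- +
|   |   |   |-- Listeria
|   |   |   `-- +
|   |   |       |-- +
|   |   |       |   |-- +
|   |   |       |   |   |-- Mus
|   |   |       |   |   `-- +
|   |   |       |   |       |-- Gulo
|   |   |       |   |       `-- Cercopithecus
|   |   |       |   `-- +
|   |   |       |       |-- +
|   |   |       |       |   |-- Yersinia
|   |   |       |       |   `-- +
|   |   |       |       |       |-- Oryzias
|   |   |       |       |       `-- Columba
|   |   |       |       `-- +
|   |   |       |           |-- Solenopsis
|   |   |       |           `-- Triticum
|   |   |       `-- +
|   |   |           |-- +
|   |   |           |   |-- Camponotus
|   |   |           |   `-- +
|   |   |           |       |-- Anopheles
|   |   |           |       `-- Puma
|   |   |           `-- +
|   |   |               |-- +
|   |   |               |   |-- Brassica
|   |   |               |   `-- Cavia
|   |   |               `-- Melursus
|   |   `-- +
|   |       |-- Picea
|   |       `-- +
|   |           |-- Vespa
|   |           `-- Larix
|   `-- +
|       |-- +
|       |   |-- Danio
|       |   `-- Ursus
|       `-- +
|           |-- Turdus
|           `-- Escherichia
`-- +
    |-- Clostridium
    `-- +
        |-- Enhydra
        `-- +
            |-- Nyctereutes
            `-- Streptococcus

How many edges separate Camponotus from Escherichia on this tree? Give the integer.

The MRCA of Camponotus and Escherichia is the node subtending (((Listeria,(((Mus,(Gulo,Cercopithecus)),((Yersinia,(Oryzias,Columba)),(Solenopsis,Triticum))),((Camponotus,(Anopheles,Puma)),((Brassica,Cavia),Melursus)))),(Picea,(Vespa,Larix))),((Danio,Ursus),(Turdus,Escherichia))).
From Camponotus up to that node: 6 branches. From Escherichia up to the same node: 3 branches. Total: 6 + 3 = 9.

9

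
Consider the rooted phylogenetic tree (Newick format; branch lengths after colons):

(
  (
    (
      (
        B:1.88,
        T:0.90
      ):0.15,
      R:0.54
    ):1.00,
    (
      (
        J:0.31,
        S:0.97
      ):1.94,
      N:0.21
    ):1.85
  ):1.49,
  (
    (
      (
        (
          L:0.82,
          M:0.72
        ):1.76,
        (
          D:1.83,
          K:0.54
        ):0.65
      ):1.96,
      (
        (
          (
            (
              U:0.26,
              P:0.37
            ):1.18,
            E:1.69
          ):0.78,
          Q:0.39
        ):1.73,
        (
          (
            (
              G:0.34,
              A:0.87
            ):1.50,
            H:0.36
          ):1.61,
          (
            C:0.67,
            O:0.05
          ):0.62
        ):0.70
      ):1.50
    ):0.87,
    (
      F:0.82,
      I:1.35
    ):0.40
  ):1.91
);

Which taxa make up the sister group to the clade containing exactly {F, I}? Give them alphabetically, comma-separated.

A, C, D, E, G, H, K, L, M, O, P, Q, U

The clade containing exactly {F, I} attaches to the tree at the node subtending ((((L,M),(D,K)),((((U,P),E),Q),(((G,A),H),(C,O)))),(F,I)).
The other lineage descending from that same node — the sister group — is (((L,M),(D,K)),((((U,P),E),Q),(((G,A),H),(C,O)))); its 13 tips in alphabetical order are the answer.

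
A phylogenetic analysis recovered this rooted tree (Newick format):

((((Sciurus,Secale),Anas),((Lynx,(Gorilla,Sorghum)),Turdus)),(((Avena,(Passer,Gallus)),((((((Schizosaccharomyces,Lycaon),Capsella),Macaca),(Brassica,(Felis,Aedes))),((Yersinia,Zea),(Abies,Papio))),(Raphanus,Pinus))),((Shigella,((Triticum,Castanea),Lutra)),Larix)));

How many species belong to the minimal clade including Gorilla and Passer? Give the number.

28

The MRCA of Gorilla and Passer is the root, so the clade is the entire tree.
That clade contains 28 terminal taxa: Abies, Aedes, Anas, Avena, Brassica, Capsella, Castanea, Felis, Gallus, Gorilla, Larix, Lutra, Lycaon, Lynx, Macaca, Papio, Passer, Pinus, Raphanus, Schizosaccharomyces, Sciurus, Secale, Shigella, Sorghum, Triticum, Turdus, Yersinia, Zea.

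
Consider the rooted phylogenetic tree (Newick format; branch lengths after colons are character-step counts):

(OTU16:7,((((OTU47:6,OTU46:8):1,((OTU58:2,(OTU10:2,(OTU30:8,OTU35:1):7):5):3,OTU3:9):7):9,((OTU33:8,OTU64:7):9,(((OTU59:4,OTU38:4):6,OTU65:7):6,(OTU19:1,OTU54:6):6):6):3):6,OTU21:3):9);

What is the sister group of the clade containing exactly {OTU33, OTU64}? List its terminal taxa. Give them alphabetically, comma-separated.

The clade containing exactly {OTU33, OTU64} attaches to the tree at the node subtending ((OTU33,OTU64),(((OTU59,OTU38),OTU65),(OTU19,OTU54))).
The other lineage descending from that same node — the sister group — is (((OTU59,OTU38),OTU65),(OTU19,OTU54)); its 5 tips in alphabetical order are the answer.

OTU19, OTU38, OTU54, OTU59, OTU65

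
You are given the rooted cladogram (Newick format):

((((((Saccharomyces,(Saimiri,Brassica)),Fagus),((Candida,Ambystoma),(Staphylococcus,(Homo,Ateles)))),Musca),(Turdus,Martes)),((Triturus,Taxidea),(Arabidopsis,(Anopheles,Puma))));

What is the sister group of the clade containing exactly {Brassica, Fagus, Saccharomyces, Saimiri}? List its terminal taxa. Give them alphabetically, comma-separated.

The clade containing exactly {Brassica, Fagus, Saccharomyces, Saimiri} attaches to the tree at the node subtending (((Saccharomyces,(Saimiri,Brassica)),Fagus),((Candida,Ambystoma),(Staphylococcus,(Homo,Ateles)))).
The other lineage descending from that same node — the sister group — is ((Candida,Ambystoma),(Staphylococcus,(Homo,Ateles))); its 5 tips in alphabetical order are the answer.

Ambystoma, Ateles, Candida, Homo, Staphylococcus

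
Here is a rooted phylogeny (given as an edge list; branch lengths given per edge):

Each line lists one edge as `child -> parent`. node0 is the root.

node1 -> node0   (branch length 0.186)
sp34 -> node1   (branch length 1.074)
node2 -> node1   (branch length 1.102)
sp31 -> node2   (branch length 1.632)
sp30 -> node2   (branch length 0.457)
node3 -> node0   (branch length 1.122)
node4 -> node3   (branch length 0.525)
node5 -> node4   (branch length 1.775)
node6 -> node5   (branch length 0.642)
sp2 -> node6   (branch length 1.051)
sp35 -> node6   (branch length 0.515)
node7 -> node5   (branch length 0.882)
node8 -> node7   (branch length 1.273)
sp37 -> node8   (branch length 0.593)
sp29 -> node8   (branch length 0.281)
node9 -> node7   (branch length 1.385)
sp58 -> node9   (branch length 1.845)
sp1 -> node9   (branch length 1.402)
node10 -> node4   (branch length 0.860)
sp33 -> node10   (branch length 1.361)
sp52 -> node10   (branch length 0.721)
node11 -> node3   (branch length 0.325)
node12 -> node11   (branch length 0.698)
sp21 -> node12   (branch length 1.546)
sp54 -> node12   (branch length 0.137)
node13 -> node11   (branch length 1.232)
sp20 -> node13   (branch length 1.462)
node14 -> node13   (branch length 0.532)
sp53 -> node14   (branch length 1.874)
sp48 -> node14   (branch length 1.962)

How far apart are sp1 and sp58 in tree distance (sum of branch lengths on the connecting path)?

3.247

The path runs sp1 → … → MRCA → … → sp58; the MRCA is the node subtending (sp58,sp1).
Branch lengths along that path: 1.402 + 1.845 = 3.247.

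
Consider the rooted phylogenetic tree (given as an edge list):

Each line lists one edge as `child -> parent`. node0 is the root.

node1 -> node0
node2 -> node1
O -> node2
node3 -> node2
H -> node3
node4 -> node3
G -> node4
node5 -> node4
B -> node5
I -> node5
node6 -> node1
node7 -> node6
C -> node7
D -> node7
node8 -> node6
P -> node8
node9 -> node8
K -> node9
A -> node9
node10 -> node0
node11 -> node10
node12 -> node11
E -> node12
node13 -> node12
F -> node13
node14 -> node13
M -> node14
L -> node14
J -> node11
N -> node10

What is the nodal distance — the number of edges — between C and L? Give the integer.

10

The MRCA of C and L is the root of the tree.
From C up to that node: 4 branches. From L up to the same node: 6 branches. Total: 4 + 6 = 10.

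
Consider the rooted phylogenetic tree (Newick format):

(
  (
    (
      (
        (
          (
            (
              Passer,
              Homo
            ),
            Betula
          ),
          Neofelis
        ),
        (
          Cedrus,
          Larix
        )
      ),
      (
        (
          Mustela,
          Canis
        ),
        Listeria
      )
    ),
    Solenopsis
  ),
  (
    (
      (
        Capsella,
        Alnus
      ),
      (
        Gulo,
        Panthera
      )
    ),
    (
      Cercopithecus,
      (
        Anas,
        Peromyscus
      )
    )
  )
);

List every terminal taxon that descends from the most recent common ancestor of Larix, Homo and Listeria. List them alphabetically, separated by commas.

Betula, Canis, Cedrus, Homo, Larix, Listeria, Mustela, Neofelis, Passer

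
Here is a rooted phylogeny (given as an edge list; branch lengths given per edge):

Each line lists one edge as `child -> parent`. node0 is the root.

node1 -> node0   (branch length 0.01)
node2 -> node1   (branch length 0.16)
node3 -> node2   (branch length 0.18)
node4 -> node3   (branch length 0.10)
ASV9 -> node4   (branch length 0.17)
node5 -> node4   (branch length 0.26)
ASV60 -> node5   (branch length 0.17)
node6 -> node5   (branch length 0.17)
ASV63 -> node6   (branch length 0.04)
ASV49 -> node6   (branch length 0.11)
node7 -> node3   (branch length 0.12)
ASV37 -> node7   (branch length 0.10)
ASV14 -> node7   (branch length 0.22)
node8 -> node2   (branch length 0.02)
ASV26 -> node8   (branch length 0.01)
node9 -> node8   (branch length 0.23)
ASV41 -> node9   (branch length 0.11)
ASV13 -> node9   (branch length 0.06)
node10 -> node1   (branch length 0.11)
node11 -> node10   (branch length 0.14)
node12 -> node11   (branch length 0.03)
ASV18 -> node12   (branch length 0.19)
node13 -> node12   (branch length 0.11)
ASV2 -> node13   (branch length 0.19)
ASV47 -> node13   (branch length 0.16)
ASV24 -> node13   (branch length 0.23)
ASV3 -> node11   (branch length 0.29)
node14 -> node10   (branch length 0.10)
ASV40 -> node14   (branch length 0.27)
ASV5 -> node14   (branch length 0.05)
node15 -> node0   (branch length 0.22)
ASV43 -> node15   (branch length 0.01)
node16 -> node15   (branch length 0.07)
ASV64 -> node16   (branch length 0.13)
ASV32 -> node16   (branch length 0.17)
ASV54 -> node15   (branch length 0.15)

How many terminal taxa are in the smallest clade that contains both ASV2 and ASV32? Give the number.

20

The MRCA of ASV2 and ASV32 is the root, so the clade is the entire tree.
That clade contains 20 terminal taxa: ASV13, ASV14, ASV18, ASV2, ASV24, ASV26, ASV3, ASV32, ASV37, ASV40, ASV41, ASV43, ASV47, ASV49, ASV5, ASV54, ASV60, ASV63, ASV64, ASV9.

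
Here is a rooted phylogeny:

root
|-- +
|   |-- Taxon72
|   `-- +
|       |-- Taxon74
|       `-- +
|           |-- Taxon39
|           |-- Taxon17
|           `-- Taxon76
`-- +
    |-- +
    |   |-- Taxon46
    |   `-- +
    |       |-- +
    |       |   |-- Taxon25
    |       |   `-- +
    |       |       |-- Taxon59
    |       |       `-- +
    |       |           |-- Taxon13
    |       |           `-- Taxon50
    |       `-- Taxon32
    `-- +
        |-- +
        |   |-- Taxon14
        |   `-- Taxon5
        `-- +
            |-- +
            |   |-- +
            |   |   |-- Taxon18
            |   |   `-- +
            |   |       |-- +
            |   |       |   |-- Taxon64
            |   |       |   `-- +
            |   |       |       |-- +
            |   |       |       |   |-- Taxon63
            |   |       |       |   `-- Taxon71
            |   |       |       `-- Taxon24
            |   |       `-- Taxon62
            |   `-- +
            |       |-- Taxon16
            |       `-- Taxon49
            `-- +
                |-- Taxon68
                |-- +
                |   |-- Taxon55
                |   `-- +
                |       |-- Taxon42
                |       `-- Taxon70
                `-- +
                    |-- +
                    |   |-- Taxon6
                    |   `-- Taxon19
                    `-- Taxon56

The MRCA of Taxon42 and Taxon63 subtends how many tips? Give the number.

The MRCA of Taxon42 and Taxon63 is the node subtending (((Taxon18,((Taxon64,((Taxon63,Taxon71),Taxon24)),Taxon62)),(Taxon16,Taxon49)),(Taxon68,(Taxon55,(Taxon42,Taxon70)),((Taxon6,Taxon19),Taxon56))).
That clade contains 15 terminal taxa: Taxon16, Taxon18, Taxon19, Taxon24, Taxon42, Taxon49, Taxon55, Taxon56, Taxon6, Taxon62, Taxon63, Taxon64, Taxon68, Taxon70, Taxon71.

15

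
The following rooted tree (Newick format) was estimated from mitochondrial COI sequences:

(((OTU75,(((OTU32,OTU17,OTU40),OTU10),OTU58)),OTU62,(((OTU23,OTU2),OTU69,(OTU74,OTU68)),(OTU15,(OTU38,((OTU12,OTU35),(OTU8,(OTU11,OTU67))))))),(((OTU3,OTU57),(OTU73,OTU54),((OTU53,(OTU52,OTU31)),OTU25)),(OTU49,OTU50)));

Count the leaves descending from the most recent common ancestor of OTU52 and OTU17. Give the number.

29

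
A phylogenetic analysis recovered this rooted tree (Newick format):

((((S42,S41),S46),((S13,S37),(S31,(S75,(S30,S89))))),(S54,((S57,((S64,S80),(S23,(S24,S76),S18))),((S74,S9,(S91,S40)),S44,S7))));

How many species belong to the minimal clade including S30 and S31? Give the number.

The MRCA of S30 and S31 is the node subtending (S31,(S75,(S30,S89))).
That clade contains 4 terminal taxa: S30, S31, S75, S89.

4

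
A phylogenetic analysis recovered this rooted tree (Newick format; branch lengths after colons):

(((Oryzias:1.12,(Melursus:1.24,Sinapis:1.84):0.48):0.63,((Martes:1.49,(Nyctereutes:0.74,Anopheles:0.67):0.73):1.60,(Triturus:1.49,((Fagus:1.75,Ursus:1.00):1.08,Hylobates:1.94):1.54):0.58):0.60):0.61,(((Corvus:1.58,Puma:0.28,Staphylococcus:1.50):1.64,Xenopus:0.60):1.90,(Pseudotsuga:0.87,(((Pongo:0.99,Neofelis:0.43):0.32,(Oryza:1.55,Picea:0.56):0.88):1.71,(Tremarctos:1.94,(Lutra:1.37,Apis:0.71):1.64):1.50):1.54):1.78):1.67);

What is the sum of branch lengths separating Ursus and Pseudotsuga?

The path runs Ursus → … → MRCA → … → Pseudotsuga; the MRCA is the root of the tree.
Branch lengths along that path: 1.00 + 1.08 + 1.54 + 0.58 + 0.60 + 0.61 + 1.67 + 1.78 + 0.87 = 9.73.

9.73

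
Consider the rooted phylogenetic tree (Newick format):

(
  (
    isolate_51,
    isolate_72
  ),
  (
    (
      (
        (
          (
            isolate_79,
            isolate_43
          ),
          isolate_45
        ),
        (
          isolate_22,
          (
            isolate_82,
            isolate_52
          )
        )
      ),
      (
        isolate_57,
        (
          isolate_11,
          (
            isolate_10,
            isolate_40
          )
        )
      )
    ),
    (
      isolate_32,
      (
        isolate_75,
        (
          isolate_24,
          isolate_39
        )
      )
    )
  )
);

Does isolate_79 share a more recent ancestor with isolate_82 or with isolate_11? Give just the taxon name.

The MRCA of isolate_79 and isolate_82 subtends (((isolate_79,isolate_43),isolate_45),(isolate_22,(isolate_82,isolate_52))) (6 taxa).
The MRCA of isolate_79 and isolate_11 subtends ((((isolate_79,isolate_43),isolate_45),(isolate_22,(isolate_82,isolate_52))),(isolate_57,(isolate_11,(isolate_10,isolate_40)))) (10 taxa).
The first is nested inside the second, so isolate_79 shares a more recent common ancestor with isolate_82.

isolate_82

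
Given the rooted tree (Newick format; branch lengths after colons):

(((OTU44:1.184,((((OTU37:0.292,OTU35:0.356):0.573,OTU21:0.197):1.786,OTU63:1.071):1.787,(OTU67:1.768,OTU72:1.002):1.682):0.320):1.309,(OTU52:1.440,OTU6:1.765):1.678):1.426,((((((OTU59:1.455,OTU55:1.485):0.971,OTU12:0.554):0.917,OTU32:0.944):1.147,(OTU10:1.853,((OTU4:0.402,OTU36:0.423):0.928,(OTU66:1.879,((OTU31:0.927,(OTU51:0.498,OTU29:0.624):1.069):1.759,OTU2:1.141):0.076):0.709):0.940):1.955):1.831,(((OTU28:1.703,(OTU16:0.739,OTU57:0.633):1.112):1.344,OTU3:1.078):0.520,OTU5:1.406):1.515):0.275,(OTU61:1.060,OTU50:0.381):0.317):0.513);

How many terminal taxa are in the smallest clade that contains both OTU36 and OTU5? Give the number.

17

The MRCA of OTU36 and OTU5 is the node subtending (((((OTU59,OTU55),OTU12),OTU32),(OTU10,((OTU4,OTU36),(OTU66,((OTU31,(OTU51,OTU29)),OTU2))))),(((OTU28,(OTU16,OTU57)),OTU3),OTU5)).
That clade contains 17 terminal taxa: OTU10, OTU12, OTU16, OTU2, OTU28, OTU29, OTU3, OTU31, OTU32, OTU36, OTU4, OTU5, OTU51, OTU55, OTU57, OTU59, OTU66.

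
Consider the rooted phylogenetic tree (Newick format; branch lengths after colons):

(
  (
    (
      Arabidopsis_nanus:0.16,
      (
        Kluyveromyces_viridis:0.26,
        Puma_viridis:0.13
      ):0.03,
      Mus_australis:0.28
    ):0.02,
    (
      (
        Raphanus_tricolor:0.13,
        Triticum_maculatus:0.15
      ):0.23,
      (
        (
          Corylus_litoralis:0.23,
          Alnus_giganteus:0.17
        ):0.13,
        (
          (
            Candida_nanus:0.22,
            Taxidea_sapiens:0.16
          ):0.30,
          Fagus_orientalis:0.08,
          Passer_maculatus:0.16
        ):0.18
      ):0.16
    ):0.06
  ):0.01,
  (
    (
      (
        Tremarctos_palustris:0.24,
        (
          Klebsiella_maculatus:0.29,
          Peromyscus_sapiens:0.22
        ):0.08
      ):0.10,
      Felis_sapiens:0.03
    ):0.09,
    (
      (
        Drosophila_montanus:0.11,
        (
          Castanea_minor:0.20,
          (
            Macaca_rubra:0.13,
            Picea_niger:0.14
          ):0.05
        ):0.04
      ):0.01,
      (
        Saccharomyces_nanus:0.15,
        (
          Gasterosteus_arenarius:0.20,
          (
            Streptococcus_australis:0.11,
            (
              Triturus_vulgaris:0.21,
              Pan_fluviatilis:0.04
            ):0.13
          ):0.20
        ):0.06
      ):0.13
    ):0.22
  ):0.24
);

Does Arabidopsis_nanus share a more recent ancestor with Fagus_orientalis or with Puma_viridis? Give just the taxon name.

The MRCA of Arabidopsis_nanus and Puma_viridis subtends (Arabidopsis_nanus,(Kluyveromyces_viridis,Puma_viridis),Mus_australis) (4 taxa).
The MRCA of Arabidopsis_nanus and Fagus_orientalis subtends ((Arabidopsis_nanus,(Kluyveromyces_viridis,Puma_viridis),Mus_australis),((Raphanus_tricolor,Triticum_maculatus),((Corylus_litoralis,Alnus_giganteus),((Candida_nanus,Taxidea_sapiens),Fagus_orientalis,Passer_maculatus)))) (12 taxa).
The first is nested inside the second, so Arabidopsis_nanus shares a more recent common ancestor with Puma_viridis.

Puma_viridis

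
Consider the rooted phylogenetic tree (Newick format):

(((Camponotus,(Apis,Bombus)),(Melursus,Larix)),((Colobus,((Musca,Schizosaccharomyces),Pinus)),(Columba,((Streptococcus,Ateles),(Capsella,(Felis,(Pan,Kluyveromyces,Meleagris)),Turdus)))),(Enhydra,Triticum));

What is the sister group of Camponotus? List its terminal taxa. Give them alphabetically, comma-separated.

Apis, Bombus

Camponotus attaches to the tree at the node subtending (Camponotus,(Apis,Bombus)).
The other lineage descending from that same node — the sister group — is (Apis,Bombus); its 2 tips in alphabetical order are the answer.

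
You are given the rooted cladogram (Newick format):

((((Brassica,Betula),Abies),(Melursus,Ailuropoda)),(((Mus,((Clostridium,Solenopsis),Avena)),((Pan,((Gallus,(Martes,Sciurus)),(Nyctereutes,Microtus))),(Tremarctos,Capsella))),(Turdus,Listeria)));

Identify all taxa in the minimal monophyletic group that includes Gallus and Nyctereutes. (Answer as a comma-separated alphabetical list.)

Gallus, Martes, Microtus, Nyctereutes, Sciurus

Tracing Gallus: it sits inside (Gallus,(Martes,Sciurus)).
Tracing Nyctereutes: it sits inside (Nyctereutes,Microtus).
The smallest clade enclosing both is ((Gallus,(Martes,Sciurus)),(Nyctereutes,Microtus)); the answer is its 5 terminal taxa in alphabetical order.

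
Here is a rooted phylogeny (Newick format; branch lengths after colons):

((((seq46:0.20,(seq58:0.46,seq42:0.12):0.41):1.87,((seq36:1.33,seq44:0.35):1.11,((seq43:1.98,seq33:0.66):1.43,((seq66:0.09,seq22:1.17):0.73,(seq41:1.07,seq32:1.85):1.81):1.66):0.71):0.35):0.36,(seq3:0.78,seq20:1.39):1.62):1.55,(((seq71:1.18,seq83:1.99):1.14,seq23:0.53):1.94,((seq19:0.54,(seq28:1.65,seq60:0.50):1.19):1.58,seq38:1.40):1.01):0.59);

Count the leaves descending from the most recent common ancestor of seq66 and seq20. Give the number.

The MRCA of seq66 and seq20 is the node subtending (((seq46,(seq58,seq42)),((seq36,seq44),((seq43,seq33),((seq66,seq22),(seq41,seq32))))),(seq3,seq20)).
That clade contains 13 terminal taxa: seq20, seq22, seq3, seq32, seq33, seq36, seq41, seq42, seq43, seq44, seq46, seq58, seq66.

13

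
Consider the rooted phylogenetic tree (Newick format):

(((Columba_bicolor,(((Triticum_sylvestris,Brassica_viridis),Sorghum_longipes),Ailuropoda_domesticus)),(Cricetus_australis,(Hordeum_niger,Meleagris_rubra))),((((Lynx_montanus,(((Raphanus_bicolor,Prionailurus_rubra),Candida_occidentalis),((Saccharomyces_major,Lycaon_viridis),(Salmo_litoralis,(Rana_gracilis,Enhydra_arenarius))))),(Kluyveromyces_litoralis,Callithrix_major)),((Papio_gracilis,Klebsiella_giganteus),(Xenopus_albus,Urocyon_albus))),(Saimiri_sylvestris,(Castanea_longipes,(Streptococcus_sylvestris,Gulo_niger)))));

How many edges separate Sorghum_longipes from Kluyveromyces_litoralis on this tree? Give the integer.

10

The MRCA of Sorghum_longipes and Kluyveromyces_litoralis is the root of the tree.
From Sorghum_longipes up to that node: 5 branches. From Kluyveromyces_litoralis up to the same node: 5 branches. Total: 5 + 5 = 10.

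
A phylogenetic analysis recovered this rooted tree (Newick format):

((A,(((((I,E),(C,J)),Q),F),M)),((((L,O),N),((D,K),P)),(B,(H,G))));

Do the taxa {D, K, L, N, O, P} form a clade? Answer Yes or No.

The most recent common ancestor of these taxa subtends (((L,O),N),((D,K),P)).
That clade has exactly 6 tips — every listed taxon and nothing else — so the group is monophyletic.

Yes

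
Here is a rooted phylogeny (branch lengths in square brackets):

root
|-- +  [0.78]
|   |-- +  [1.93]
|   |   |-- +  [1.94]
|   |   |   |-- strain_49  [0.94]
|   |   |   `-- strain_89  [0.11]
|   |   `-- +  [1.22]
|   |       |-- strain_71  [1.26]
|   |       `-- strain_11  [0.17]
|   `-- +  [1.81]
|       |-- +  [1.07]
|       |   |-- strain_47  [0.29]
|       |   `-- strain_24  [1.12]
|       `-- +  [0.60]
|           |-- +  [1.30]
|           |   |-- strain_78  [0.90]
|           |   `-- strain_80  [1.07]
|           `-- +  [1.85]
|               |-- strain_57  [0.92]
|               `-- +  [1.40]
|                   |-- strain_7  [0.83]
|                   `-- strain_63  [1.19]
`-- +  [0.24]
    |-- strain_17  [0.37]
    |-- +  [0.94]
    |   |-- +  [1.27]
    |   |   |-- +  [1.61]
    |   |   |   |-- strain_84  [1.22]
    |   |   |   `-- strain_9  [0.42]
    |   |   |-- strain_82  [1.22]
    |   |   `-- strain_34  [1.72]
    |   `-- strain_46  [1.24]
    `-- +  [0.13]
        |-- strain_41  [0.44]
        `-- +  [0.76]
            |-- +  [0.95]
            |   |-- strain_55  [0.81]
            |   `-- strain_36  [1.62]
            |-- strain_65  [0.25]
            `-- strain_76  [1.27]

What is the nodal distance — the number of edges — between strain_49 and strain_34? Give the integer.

8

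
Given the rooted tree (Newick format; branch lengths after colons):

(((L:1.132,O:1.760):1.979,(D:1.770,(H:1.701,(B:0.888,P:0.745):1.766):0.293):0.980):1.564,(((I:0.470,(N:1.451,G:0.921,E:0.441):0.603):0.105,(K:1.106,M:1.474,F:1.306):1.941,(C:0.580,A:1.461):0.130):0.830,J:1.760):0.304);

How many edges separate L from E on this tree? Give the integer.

8

The MRCA of L and E is the root of the tree.
From L up to that node: 3 branches. From E up to the same node: 5 branches. Total: 3 + 5 = 8.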